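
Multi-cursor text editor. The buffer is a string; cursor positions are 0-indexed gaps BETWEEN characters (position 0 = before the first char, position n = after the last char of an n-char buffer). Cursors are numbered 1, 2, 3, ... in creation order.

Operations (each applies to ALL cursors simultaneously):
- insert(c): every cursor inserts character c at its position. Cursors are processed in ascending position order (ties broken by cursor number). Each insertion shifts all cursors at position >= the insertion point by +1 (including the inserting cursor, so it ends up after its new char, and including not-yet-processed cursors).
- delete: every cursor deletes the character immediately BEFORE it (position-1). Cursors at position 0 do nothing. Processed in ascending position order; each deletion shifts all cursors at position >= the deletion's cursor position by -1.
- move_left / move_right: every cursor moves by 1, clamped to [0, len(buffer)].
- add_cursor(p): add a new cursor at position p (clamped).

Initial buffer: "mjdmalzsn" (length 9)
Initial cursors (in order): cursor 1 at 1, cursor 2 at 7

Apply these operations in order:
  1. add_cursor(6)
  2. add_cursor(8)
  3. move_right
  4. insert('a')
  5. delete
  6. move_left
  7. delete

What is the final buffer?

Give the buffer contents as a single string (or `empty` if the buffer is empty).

Answer: jdman

Derivation:
After op 1 (add_cursor(6)): buffer="mjdmalzsn" (len 9), cursors c1@1 c3@6 c2@7, authorship .........
After op 2 (add_cursor(8)): buffer="mjdmalzsn" (len 9), cursors c1@1 c3@6 c2@7 c4@8, authorship .........
After op 3 (move_right): buffer="mjdmalzsn" (len 9), cursors c1@2 c3@7 c2@8 c4@9, authorship .........
After op 4 (insert('a')): buffer="mjadmalzasana" (len 13), cursors c1@3 c3@9 c2@11 c4@13, authorship ..1.....3.2.4
After op 5 (delete): buffer="mjdmalzsn" (len 9), cursors c1@2 c3@7 c2@8 c4@9, authorship .........
After op 6 (move_left): buffer="mjdmalzsn" (len 9), cursors c1@1 c3@6 c2@7 c4@8, authorship .........
After op 7 (delete): buffer="jdman" (len 5), cursors c1@0 c2@4 c3@4 c4@4, authorship .....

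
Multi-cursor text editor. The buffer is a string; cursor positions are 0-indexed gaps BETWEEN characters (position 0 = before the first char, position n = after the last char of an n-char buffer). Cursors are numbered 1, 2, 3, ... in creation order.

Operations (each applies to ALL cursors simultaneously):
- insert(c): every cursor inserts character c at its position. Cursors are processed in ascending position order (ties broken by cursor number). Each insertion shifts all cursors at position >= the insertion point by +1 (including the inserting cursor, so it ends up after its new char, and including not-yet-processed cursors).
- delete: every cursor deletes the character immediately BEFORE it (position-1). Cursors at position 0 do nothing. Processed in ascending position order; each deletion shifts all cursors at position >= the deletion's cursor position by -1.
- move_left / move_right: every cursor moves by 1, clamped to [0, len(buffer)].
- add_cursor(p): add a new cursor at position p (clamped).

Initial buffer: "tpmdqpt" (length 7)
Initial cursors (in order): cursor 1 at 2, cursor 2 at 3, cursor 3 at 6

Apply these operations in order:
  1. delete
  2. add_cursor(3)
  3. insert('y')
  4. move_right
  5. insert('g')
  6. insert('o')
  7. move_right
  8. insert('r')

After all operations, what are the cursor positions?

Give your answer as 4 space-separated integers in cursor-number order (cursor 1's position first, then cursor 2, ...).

Answer: 11 11 20 20

Derivation:
After op 1 (delete): buffer="tdqt" (len 4), cursors c1@1 c2@1 c3@3, authorship ....
After op 2 (add_cursor(3)): buffer="tdqt" (len 4), cursors c1@1 c2@1 c3@3 c4@3, authorship ....
After op 3 (insert('y')): buffer="tyydqyyt" (len 8), cursors c1@3 c2@3 c3@7 c4@7, authorship .12..34.
After op 4 (move_right): buffer="tyydqyyt" (len 8), cursors c1@4 c2@4 c3@8 c4@8, authorship .12..34.
After op 5 (insert('g')): buffer="tyydggqyytgg" (len 12), cursors c1@6 c2@6 c3@12 c4@12, authorship .12.12.34.34
After op 6 (insert('o')): buffer="tyydggooqyytggoo" (len 16), cursors c1@8 c2@8 c3@16 c4@16, authorship .12.1212.34.3434
After op 7 (move_right): buffer="tyydggooqyytggoo" (len 16), cursors c1@9 c2@9 c3@16 c4@16, authorship .12.1212.34.3434
After op 8 (insert('r')): buffer="tyydggooqrryytggoorr" (len 20), cursors c1@11 c2@11 c3@20 c4@20, authorship .12.1212.1234.343434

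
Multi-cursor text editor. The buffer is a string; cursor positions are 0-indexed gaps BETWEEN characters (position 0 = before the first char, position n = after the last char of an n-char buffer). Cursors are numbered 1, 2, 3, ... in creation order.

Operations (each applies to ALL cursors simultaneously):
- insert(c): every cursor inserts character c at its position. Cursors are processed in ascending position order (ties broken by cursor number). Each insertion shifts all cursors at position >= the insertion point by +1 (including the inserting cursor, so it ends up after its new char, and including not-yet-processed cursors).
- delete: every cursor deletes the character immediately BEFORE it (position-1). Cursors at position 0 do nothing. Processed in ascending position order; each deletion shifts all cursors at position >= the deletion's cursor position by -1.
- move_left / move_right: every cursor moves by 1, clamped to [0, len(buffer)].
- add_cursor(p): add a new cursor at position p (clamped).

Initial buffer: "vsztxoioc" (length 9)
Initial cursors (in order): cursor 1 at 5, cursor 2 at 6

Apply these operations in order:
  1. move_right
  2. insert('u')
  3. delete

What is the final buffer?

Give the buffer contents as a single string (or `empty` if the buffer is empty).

After op 1 (move_right): buffer="vsztxoioc" (len 9), cursors c1@6 c2@7, authorship .........
After op 2 (insert('u')): buffer="vsztxouiuoc" (len 11), cursors c1@7 c2@9, authorship ......1.2..
After op 3 (delete): buffer="vsztxoioc" (len 9), cursors c1@6 c2@7, authorship .........

Answer: vsztxoioc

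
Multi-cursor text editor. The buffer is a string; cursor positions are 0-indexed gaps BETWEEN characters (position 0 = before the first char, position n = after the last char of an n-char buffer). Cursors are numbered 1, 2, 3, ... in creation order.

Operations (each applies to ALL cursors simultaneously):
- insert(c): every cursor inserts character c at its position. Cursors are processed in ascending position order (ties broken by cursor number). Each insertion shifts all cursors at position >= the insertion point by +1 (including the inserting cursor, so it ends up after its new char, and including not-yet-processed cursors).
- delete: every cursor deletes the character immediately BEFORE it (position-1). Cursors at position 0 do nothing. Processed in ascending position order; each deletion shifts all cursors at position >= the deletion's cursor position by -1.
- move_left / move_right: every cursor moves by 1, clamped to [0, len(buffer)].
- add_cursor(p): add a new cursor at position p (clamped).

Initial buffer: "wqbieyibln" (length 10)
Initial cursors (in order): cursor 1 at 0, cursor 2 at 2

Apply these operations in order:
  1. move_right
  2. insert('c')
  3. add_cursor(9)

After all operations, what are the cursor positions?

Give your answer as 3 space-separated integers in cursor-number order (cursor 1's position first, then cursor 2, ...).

Answer: 2 5 9

Derivation:
After op 1 (move_right): buffer="wqbieyibln" (len 10), cursors c1@1 c2@3, authorship ..........
After op 2 (insert('c')): buffer="wcqbcieyibln" (len 12), cursors c1@2 c2@5, authorship .1..2.......
After op 3 (add_cursor(9)): buffer="wcqbcieyibln" (len 12), cursors c1@2 c2@5 c3@9, authorship .1..2.......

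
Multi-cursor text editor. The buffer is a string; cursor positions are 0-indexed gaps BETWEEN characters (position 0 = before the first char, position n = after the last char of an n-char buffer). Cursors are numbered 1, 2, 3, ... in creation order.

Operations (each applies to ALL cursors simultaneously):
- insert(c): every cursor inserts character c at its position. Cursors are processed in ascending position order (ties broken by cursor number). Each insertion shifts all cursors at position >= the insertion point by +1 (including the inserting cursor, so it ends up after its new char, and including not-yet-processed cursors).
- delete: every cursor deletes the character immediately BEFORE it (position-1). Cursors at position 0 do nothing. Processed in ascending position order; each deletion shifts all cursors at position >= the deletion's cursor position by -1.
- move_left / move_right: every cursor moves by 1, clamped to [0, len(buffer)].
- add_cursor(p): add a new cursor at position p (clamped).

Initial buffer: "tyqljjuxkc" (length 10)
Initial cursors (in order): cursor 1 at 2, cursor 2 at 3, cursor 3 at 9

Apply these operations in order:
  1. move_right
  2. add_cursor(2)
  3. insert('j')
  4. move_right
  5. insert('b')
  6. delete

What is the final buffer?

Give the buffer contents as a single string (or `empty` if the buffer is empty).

Answer: tyjqjljjjuxkcj

Derivation:
After op 1 (move_right): buffer="tyqljjuxkc" (len 10), cursors c1@3 c2@4 c3@10, authorship ..........
After op 2 (add_cursor(2)): buffer="tyqljjuxkc" (len 10), cursors c4@2 c1@3 c2@4 c3@10, authorship ..........
After op 3 (insert('j')): buffer="tyjqjljjjuxkcj" (len 14), cursors c4@3 c1@5 c2@7 c3@14, authorship ..4.1.2......3
After op 4 (move_right): buffer="tyjqjljjjuxkcj" (len 14), cursors c4@4 c1@6 c2@8 c3@14, authorship ..4.1.2......3
After op 5 (insert('b')): buffer="tyjqbjlbjjbjuxkcjb" (len 18), cursors c4@5 c1@8 c2@11 c3@18, authorship ..4.41.12.2.....33
After op 6 (delete): buffer="tyjqjljjjuxkcj" (len 14), cursors c4@4 c1@6 c2@8 c3@14, authorship ..4.1.2......3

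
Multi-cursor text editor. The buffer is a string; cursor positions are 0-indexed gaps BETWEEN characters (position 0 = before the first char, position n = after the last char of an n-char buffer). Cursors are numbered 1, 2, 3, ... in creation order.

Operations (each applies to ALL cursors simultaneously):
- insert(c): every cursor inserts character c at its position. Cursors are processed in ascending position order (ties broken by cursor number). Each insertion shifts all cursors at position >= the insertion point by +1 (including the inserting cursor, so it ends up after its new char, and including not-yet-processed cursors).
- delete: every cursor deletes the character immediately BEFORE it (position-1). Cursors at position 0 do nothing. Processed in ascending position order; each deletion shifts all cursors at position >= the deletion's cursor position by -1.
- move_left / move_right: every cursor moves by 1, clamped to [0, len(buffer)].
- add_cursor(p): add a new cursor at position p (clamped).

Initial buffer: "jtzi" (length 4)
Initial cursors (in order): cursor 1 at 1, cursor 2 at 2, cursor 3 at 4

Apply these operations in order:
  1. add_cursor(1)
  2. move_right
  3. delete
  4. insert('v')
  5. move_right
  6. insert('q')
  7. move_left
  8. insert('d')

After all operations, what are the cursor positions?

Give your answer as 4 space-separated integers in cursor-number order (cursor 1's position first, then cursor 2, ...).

After op 1 (add_cursor(1)): buffer="jtzi" (len 4), cursors c1@1 c4@1 c2@2 c3@4, authorship ....
After op 2 (move_right): buffer="jtzi" (len 4), cursors c1@2 c4@2 c2@3 c3@4, authorship ....
After op 3 (delete): buffer="" (len 0), cursors c1@0 c2@0 c3@0 c4@0, authorship 
After op 4 (insert('v')): buffer="vvvv" (len 4), cursors c1@4 c2@4 c3@4 c4@4, authorship 1234
After op 5 (move_right): buffer="vvvv" (len 4), cursors c1@4 c2@4 c3@4 c4@4, authorship 1234
After op 6 (insert('q')): buffer="vvvvqqqq" (len 8), cursors c1@8 c2@8 c3@8 c4@8, authorship 12341234
After op 7 (move_left): buffer="vvvvqqqq" (len 8), cursors c1@7 c2@7 c3@7 c4@7, authorship 12341234
After op 8 (insert('d')): buffer="vvvvqqqddddq" (len 12), cursors c1@11 c2@11 c3@11 c4@11, authorship 123412312344

Answer: 11 11 11 11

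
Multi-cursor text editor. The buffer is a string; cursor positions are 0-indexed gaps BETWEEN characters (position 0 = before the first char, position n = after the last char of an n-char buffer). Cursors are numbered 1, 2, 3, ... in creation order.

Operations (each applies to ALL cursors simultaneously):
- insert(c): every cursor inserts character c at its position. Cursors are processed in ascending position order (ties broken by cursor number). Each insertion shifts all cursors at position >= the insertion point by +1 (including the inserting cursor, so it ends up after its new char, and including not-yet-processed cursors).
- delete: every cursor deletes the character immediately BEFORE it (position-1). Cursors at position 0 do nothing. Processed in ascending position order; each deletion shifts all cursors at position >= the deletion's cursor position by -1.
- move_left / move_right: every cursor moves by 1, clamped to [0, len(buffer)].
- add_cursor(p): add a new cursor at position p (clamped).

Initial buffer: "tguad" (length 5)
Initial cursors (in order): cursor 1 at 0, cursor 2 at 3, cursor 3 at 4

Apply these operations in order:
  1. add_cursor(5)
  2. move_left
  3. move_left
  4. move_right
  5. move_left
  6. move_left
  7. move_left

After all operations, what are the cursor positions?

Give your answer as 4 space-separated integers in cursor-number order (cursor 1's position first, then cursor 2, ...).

After op 1 (add_cursor(5)): buffer="tguad" (len 5), cursors c1@0 c2@3 c3@4 c4@5, authorship .....
After op 2 (move_left): buffer="tguad" (len 5), cursors c1@0 c2@2 c3@3 c4@4, authorship .....
After op 3 (move_left): buffer="tguad" (len 5), cursors c1@0 c2@1 c3@2 c4@3, authorship .....
After op 4 (move_right): buffer="tguad" (len 5), cursors c1@1 c2@2 c3@3 c4@4, authorship .....
After op 5 (move_left): buffer="tguad" (len 5), cursors c1@0 c2@1 c3@2 c4@3, authorship .....
After op 6 (move_left): buffer="tguad" (len 5), cursors c1@0 c2@0 c3@1 c4@2, authorship .....
After op 7 (move_left): buffer="tguad" (len 5), cursors c1@0 c2@0 c3@0 c4@1, authorship .....

Answer: 0 0 0 1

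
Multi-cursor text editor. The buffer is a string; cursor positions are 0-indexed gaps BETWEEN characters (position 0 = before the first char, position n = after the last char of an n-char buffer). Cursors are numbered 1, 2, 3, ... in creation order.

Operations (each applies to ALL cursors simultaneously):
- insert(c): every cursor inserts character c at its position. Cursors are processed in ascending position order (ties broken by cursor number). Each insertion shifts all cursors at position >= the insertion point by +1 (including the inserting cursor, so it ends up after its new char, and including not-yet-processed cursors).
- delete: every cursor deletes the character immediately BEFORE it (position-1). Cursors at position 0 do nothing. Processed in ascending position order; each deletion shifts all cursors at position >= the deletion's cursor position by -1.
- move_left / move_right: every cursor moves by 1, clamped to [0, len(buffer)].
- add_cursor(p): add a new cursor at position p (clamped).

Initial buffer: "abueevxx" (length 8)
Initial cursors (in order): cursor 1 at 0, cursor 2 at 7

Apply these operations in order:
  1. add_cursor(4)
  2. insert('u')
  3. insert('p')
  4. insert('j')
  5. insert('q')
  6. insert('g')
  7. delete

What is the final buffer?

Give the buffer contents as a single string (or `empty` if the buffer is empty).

After op 1 (add_cursor(4)): buffer="abueevxx" (len 8), cursors c1@0 c3@4 c2@7, authorship ........
After op 2 (insert('u')): buffer="uabueuevxux" (len 11), cursors c1@1 c3@6 c2@10, authorship 1....3...2.
After op 3 (insert('p')): buffer="upabueupevxupx" (len 14), cursors c1@2 c3@8 c2@13, authorship 11....33...22.
After op 4 (insert('j')): buffer="upjabueupjevxupjx" (len 17), cursors c1@3 c3@10 c2@16, authorship 111....333...222.
After op 5 (insert('q')): buffer="upjqabueupjqevxupjqx" (len 20), cursors c1@4 c3@12 c2@19, authorship 1111....3333...2222.
After op 6 (insert('g')): buffer="upjqgabueupjqgevxupjqgx" (len 23), cursors c1@5 c3@14 c2@22, authorship 11111....33333...22222.
After op 7 (delete): buffer="upjqabueupjqevxupjqx" (len 20), cursors c1@4 c3@12 c2@19, authorship 1111....3333...2222.

Answer: upjqabueupjqevxupjqx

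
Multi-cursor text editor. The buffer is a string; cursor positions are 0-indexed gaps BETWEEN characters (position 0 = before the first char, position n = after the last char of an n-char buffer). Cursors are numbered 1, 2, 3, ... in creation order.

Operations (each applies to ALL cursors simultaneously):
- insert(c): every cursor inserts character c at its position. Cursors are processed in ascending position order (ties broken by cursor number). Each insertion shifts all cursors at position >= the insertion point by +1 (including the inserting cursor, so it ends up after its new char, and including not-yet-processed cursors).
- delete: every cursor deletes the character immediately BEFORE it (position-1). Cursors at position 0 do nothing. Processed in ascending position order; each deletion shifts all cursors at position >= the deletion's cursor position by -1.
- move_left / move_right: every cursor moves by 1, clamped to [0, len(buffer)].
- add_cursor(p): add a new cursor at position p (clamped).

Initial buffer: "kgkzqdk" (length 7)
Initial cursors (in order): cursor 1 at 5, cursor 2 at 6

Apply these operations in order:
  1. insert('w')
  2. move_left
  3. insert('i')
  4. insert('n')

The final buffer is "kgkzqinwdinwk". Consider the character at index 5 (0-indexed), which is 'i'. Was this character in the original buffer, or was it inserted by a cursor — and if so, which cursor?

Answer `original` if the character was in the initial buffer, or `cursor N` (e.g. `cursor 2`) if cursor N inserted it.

After op 1 (insert('w')): buffer="kgkzqwdwk" (len 9), cursors c1@6 c2@8, authorship .....1.2.
After op 2 (move_left): buffer="kgkzqwdwk" (len 9), cursors c1@5 c2@7, authorship .....1.2.
After op 3 (insert('i')): buffer="kgkzqiwdiwk" (len 11), cursors c1@6 c2@9, authorship .....11.22.
After op 4 (insert('n')): buffer="kgkzqinwdinwk" (len 13), cursors c1@7 c2@11, authorship .....111.222.
Authorship (.=original, N=cursor N): . . . . . 1 1 1 . 2 2 2 .
Index 5: author = 1

Answer: cursor 1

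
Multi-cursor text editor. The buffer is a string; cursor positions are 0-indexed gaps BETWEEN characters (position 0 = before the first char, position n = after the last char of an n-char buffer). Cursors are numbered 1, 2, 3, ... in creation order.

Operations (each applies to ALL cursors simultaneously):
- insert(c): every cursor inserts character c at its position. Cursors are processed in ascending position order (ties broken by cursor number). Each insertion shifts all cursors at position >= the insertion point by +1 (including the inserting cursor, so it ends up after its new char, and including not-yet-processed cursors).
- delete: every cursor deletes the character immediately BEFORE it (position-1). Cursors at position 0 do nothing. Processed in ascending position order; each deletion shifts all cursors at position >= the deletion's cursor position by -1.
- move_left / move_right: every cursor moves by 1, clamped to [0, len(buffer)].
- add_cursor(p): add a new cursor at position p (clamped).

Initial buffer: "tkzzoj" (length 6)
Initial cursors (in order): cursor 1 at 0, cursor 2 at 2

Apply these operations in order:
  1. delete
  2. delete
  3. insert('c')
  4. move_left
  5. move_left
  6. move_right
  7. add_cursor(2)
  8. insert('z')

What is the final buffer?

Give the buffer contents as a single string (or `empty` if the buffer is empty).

Answer: czzczzzoj

Derivation:
After op 1 (delete): buffer="tzzoj" (len 5), cursors c1@0 c2@1, authorship .....
After op 2 (delete): buffer="zzoj" (len 4), cursors c1@0 c2@0, authorship ....
After op 3 (insert('c')): buffer="cczzoj" (len 6), cursors c1@2 c2@2, authorship 12....
After op 4 (move_left): buffer="cczzoj" (len 6), cursors c1@1 c2@1, authorship 12....
After op 5 (move_left): buffer="cczzoj" (len 6), cursors c1@0 c2@0, authorship 12....
After op 6 (move_right): buffer="cczzoj" (len 6), cursors c1@1 c2@1, authorship 12....
After op 7 (add_cursor(2)): buffer="cczzoj" (len 6), cursors c1@1 c2@1 c3@2, authorship 12....
After op 8 (insert('z')): buffer="czzczzzoj" (len 9), cursors c1@3 c2@3 c3@5, authorship 11223....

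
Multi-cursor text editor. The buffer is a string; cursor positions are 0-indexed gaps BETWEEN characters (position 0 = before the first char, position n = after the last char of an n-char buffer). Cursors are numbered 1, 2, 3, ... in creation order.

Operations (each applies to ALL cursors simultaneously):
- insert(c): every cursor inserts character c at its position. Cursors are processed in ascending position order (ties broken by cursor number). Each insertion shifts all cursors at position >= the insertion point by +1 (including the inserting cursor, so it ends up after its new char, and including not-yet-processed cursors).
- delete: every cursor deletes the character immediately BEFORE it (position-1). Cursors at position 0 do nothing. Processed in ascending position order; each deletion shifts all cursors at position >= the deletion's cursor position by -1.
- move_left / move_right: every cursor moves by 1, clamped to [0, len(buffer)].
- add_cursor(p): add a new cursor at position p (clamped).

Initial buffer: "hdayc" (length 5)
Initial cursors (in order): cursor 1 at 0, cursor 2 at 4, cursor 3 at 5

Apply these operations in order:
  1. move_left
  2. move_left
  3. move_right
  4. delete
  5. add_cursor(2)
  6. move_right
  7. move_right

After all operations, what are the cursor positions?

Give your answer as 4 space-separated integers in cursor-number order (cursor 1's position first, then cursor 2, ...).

Answer: 2 2 2 2

Derivation:
After op 1 (move_left): buffer="hdayc" (len 5), cursors c1@0 c2@3 c3@4, authorship .....
After op 2 (move_left): buffer="hdayc" (len 5), cursors c1@0 c2@2 c3@3, authorship .....
After op 3 (move_right): buffer="hdayc" (len 5), cursors c1@1 c2@3 c3@4, authorship .....
After op 4 (delete): buffer="dc" (len 2), cursors c1@0 c2@1 c3@1, authorship ..
After op 5 (add_cursor(2)): buffer="dc" (len 2), cursors c1@0 c2@1 c3@1 c4@2, authorship ..
After op 6 (move_right): buffer="dc" (len 2), cursors c1@1 c2@2 c3@2 c4@2, authorship ..
After op 7 (move_right): buffer="dc" (len 2), cursors c1@2 c2@2 c3@2 c4@2, authorship ..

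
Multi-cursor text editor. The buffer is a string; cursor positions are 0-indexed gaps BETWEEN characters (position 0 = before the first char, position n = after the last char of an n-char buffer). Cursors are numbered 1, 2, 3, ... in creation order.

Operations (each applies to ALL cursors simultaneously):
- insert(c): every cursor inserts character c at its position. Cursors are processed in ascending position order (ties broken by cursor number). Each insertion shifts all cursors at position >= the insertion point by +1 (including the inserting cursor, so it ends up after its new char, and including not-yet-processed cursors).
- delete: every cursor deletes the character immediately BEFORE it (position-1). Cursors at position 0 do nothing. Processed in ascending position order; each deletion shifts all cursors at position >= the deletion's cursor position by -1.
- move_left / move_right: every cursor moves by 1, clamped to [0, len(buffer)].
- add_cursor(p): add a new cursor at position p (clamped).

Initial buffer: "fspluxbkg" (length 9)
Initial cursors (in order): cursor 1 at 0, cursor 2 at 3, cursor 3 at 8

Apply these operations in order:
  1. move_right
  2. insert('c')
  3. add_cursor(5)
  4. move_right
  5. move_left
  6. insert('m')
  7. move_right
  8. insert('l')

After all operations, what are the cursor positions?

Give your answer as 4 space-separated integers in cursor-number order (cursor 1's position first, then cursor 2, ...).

After op 1 (move_right): buffer="fspluxbkg" (len 9), cursors c1@1 c2@4 c3@9, authorship .........
After op 2 (insert('c')): buffer="fcsplcuxbkgc" (len 12), cursors c1@2 c2@6 c3@12, authorship .1...2.....3
After op 3 (add_cursor(5)): buffer="fcsplcuxbkgc" (len 12), cursors c1@2 c4@5 c2@6 c3@12, authorship .1...2.....3
After op 4 (move_right): buffer="fcsplcuxbkgc" (len 12), cursors c1@3 c4@6 c2@7 c3@12, authorship .1...2.....3
After op 5 (move_left): buffer="fcsplcuxbkgc" (len 12), cursors c1@2 c4@5 c2@6 c3@11, authorship .1...2.....3
After op 6 (insert('m')): buffer="fcmsplmcmuxbkgmc" (len 16), cursors c1@3 c4@7 c2@9 c3@15, authorship .11...422.....33
After op 7 (move_right): buffer="fcmsplmcmuxbkgmc" (len 16), cursors c1@4 c4@8 c2@10 c3@16, authorship .11...422.....33
After op 8 (insert('l')): buffer="fcmslplmclmulxbkgmcl" (len 20), cursors c1@5 c4@10 c2@13 c3@20, authorship .11.1..4242.2....333

Answer: 5 13 20 10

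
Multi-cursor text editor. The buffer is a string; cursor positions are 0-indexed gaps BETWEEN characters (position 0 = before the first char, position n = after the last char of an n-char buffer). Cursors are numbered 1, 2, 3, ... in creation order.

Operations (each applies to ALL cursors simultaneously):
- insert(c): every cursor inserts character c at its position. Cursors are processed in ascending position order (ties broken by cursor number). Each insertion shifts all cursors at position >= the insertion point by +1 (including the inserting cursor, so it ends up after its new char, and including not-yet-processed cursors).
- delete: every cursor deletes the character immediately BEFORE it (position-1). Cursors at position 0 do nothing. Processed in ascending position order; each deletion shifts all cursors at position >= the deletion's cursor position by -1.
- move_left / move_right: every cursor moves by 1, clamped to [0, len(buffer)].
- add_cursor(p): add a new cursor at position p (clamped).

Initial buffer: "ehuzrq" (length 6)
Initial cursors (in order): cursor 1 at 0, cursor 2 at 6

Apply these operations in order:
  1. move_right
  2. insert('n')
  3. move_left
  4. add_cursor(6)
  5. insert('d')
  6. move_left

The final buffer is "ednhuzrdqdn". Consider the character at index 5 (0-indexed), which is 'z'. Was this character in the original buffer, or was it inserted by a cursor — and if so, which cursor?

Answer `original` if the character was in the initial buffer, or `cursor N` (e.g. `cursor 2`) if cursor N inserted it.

After op 1 (move_right): buffer="ehuzrq" (len 6), cursors c1@1 c2@6, authorship ......
After op 2 (insert('n')): buffer="enhuzrqn" (len 8), cursors c1@2 c2@8, authorship .1.....2
After op 3 (move_left): buffer="enhuzrqn" (len 8), cursors c1@1 c2@7, authorship .1.....2
After op 4 (add_cursor(6)): buffer="enhuzrqn" (len 8), cursors c1@1 c3@6 c2@7, authorship .1.....2
After op 5 (insert('d')): buffer="ednhuzrdqdn" (len 11), cursors c1@2 c3@8 c2@10, authorship .11....3.22
After op 6 (move_left): buffer="ednhuzrdqdn" (len 11), cursors c1@1 c3@7 c2@9, authorship .11....3.22
Authorship (.=original, N=cursor N): . 1 1 . . . . 3 . 2 2
Index 5: author = original

Answer: original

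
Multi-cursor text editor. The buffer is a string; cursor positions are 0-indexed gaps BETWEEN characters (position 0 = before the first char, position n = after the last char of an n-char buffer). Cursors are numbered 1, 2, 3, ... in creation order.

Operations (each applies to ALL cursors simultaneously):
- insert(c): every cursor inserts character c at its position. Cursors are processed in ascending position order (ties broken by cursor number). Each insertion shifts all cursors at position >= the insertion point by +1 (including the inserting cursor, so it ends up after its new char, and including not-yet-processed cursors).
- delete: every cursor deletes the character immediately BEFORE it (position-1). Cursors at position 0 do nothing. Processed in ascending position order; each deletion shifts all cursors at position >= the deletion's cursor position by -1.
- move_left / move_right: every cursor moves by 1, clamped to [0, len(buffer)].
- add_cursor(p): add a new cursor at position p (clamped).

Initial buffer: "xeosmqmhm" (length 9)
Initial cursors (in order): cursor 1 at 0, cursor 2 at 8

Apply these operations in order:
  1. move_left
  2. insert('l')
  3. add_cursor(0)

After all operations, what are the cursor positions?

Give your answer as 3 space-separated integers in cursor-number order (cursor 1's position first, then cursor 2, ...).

Answer: 1 9 0

Derivation:
After op 1 (move_left): buffer="xeosmqmhm" (len 9), cursors c1@0 c2@7, authorship .........
After op 2 (insert('l')): buffer="lxeosmqmlhm" (len 11), cursors c1@1 c2@9, authorship 1.......2..
After op 3 (add_cursor(0)): buffer="lxeosmqmlhm" (len 11), cursors c3@0 c1@1 c2@9, authorship 1.......2..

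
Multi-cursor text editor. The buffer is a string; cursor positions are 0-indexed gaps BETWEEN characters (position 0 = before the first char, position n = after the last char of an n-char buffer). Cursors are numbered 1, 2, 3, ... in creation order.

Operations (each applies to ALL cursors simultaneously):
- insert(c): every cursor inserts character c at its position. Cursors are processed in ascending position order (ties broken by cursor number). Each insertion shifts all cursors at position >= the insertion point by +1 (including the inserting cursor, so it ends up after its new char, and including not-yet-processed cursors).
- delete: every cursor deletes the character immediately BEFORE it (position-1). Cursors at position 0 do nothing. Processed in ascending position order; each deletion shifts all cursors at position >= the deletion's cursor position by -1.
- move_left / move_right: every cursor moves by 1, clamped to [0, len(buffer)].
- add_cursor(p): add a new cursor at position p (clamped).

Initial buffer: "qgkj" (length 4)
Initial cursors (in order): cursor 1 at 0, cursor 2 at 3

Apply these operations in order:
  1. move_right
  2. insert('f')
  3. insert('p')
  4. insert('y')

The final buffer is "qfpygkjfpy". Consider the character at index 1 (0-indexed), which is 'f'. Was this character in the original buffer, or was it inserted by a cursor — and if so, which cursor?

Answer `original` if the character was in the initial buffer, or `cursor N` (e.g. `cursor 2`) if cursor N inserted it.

Answer: cursor 1

Derivation:
After op 1 (move_right): buffer="qgkj" (len 4), cursors c1@1 c2@4, authorship ....
After op 2 (insert('f')): buffer="qfgkjf" (len 6), cursors c1@2 c2@6, authorship .1...2
After op 3 (insert('p')): buffer="qfpgkjfp" (len 8), cursors c1@3 c2@8, authorship .11...22
After op 4 (insert('y')): buffer="qfpygkjfpy" (len 10), cursors c1@4 c2@10, authorship .111...222
Authorship (.=original, N=cursor N): . 1 1 1 . . . 2 2 2
Index 1: author = 1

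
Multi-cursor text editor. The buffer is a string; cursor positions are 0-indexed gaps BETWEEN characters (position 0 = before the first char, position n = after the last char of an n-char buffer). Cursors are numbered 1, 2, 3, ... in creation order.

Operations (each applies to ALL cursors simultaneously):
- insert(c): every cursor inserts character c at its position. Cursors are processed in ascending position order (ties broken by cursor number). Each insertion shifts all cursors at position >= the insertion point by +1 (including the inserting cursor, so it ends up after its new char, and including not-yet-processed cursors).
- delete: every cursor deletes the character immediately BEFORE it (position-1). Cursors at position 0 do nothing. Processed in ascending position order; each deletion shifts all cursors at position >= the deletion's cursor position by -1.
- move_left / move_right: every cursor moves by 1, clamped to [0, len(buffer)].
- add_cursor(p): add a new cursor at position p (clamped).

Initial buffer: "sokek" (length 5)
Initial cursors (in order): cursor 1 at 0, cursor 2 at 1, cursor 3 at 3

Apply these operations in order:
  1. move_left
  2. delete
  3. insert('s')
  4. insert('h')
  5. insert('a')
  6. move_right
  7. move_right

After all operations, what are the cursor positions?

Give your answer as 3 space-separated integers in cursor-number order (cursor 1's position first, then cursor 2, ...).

Answer: 8 8 12

Derivation:
After op 1 (move_left): buffer="sokek" (len 5), cursors c1@0 c2@0 c3@2, authorship .....
After op 2 (delete): buffer="skek" (len 4), cursors c1@0 c2@0 c3@1, authorship ....
After op 3 (insert('s')): buffer="sssskek" (len 7), cursors c1@2 c2@2 c3@4, authorship 12.3...
After op 4 (insert('h')): buffer="sshhsshkek" (len 10), cursors c1@4 c2@4 c3@7, authorship 1212.33...
After op 5 (insert('a')): buffer="sshhaasshakek" (len 13), cursors c1@6 c2@6 c3@10, authorship 121212.333...
After op 6 (move_right): buffer="sshhaasshakek" (len 13), cursors c1@7 c2@7 c3@11, authorship 121212.333...
After op 7 (move_right): buffer="sshhaasshakek" (len 13), cursors c1@8 c2@8 c3@12, authorship 121212.333...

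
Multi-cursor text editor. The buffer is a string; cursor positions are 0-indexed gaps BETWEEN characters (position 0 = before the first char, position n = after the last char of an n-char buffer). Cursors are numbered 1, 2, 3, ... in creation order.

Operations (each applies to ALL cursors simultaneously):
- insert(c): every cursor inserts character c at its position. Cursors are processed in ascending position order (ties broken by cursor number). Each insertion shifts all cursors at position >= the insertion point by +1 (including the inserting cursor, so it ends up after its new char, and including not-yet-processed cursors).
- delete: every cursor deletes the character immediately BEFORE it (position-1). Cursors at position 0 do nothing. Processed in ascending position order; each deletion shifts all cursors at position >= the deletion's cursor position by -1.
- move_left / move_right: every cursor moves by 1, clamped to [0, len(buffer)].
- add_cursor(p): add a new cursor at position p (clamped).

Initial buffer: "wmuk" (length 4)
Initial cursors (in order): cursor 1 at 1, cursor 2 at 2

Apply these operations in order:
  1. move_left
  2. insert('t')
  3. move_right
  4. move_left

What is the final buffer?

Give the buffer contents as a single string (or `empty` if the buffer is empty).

After op 1 (move_left): buffer="wmuk" (len 4), cursors c1@0 c2@1, authorship ....
After op 2 (insert('t')): buffer="twtmuk" (len 6), cursors c1@1 c2@3, authorship 1.2...
After op 3 (move_right): buffer="twtmuk" (len 6), cursors c1@2 c2@4, authorship 1.2...
After op 4 (move_left): buffer="twtmuk" (len 6), cursors c1@1 c2@3, authorship 1.2...

Answer: twtmuk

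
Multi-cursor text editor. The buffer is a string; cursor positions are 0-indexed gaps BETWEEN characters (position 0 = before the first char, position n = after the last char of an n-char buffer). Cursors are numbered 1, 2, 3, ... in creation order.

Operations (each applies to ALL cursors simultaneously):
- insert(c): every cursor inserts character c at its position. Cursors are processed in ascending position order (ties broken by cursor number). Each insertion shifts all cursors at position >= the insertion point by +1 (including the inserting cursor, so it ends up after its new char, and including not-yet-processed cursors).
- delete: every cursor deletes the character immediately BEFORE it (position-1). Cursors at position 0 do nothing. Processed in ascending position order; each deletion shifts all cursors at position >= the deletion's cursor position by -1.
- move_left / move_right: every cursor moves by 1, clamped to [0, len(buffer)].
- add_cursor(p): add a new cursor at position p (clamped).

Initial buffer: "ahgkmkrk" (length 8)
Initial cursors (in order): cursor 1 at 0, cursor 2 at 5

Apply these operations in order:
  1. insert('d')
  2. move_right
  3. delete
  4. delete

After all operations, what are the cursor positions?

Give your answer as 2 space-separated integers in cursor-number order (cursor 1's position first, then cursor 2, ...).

After op 1 (insert('d')): buffer="dahgkmdkrk" (len 10), cursors c1@1 c2@7, authorship 1.....2...
After op 2 (move_right): buffer="dahgkmdkrk" (len 10), cursors c1@2 c2@8, authorship 1.....2...
After op 3 (delete): buffer="dhgkmdrk" (len 8), cursors c1@1 c2@6, authorship 1....2..
After op 4 (delete): buffer="hgkmrk" (len 6), cursors c1@0 c2@4, authorship ......

Answer: 0 4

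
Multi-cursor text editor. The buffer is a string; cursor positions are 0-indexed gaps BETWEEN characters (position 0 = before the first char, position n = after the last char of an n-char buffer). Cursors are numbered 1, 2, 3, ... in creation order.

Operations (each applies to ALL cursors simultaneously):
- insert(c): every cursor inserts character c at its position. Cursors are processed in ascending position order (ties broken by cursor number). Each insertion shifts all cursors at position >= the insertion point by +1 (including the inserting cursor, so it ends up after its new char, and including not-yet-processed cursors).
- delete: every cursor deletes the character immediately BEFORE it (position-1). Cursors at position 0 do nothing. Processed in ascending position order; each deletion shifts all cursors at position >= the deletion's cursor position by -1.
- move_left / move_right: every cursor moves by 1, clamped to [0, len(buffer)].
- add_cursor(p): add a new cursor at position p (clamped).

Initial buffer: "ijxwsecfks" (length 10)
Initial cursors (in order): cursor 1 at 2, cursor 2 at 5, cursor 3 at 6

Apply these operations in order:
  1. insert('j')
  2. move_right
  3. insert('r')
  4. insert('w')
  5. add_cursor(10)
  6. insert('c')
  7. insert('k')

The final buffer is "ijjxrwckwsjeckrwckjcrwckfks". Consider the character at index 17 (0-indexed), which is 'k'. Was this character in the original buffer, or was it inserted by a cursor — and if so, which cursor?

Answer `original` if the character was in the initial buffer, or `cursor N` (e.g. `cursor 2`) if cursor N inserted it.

After op 1 (insert('j')): buffer="ijjxwsjejcfks" (len 13), cursors c1@3 c2@7 c3@9, authorship ..1...2.3....
After op 2 (move_right): buffer="ijjxwsjejcfks" (len 13), cursors c1@4 c2@8 c3@10, authorship ..1...2.3....
After op 3 (insert('r')): buffer="ijjxrwsjerjcrfks" (len 16), cursors c1@5 c2@10 c3@13, authorship ..1.1..2.23.3...
After op 4 (insert('w')): buffer="ijjxrwwsjerwjcrwfks" (len 19), cursors c1@6 c2@12 c3@16, authorship ..1.11..2.223.33...
After op 5 (add_cursor(10)): buffer="ijjxrwwsjerwjcrwfks" (len 19), cursors c1@6 c4@10 c2@12 c3@16, authorship ..1.11..2.223.33...
After op 6 (insert('c')): buffer="ijjxrwcwsjecrwcjcrwcfks" (len 23), cursors c1@7 c4@12 c2@15 c3@20, authorship ..1.111..2.42223.333...
After op 7 (insert('k')): buffer="ijjxrwckwsjeckrwckjcrwckfks" (len 27), cursors c1@8 c4@14 c2@18 c3@24, authorship ..1.1111..2.4422223.3333...
Authorship (.=original, N=cursor N): . . 1 . 1 1 1 1 . . 2 . 4 4 2 2 2 2 3 . 3 3 3 3 . . .
Index 17: author = 2

Answer: cursor 2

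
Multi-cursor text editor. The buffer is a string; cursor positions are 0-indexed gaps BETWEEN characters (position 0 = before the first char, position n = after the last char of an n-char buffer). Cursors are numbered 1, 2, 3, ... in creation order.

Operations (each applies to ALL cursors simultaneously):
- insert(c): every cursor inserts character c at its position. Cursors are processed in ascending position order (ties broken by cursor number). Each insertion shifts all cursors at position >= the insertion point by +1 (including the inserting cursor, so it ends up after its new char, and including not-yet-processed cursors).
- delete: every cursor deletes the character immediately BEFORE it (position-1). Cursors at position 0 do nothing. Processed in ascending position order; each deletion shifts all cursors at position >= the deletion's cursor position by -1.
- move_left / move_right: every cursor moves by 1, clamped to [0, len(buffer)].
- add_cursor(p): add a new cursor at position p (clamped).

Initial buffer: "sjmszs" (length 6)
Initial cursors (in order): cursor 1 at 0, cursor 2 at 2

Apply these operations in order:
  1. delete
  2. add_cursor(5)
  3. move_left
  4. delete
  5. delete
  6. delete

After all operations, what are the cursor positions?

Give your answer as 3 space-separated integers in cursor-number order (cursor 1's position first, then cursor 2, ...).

Answer: 0 0 1

Derivation:
After op 1 (delete): buffer="smszs" (len 5), cursors c1@0 c2@1, authorship .....
After op 2 (add_cursor(5)): buffer="smszs" (len 5), cursors c1@0 c2@1 c3@5, authorship .....
After op 3 (move_left): buffer="smszs" (len 5), cursors c1@0 c2@0 c3@4, authorship .....
After op 4 (delete): buffer="smss" (len 4), cursors c1@0 c2@0 c3@3, authorship ....
After op 5 (delete): buffer="sms" (len 3), cursors c1@0 c2@0 c3@2, authorship ...
After op 6 (delete): buffer="ss" (len 2), cursors c1@0 c2@0 c3@1, authorship ..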